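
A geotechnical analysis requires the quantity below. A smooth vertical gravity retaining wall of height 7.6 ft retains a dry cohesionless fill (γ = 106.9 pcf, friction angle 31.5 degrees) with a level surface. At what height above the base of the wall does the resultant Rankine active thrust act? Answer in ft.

K_a = 0.3136.
The pressure distribution is triangular, so the resultant acts at H/3 above the base = 7.6/3 = 2.533 ft.

2.53 ft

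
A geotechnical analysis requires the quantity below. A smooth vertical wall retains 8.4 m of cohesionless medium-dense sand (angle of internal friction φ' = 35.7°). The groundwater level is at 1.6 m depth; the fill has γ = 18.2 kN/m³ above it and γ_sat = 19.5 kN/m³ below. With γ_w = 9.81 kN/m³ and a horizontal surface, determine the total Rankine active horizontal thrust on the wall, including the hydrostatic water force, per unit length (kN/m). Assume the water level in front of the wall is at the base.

K_a = tan²(45° − φ/2) = 0.2630.
γ' = 19.5 − 9.81 = 9.690 kN/m³. Depth below WT = 6.8 m.
σ'_h at WT = K_a γ d_w = 7.658 kPa; at base = 7.658 + K_a γ' × 6.8 = 24.99 kPa.
P₁ (0–1.6 m) = ½×7.658×1.6 = 6.127. P₂ (1.6–8.4 m) = ½(7.658+24.99)×6.8 = 111.0.
P_w = ½ γ_w h₂² = 0.5×9.81×6.8² = 226.8. Total = 6.127+111.0+226.8 = 343.9 kN/m.

344 kN/m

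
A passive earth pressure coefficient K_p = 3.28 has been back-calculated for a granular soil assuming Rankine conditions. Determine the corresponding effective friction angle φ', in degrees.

32.2°

K_p = (1+sin φ)/(1−sin φ) ⇒ sin φ = (K_p − 1)/(K_p + 1) = 0.5327.
φ = arcsin(0.5327) = 32.19°.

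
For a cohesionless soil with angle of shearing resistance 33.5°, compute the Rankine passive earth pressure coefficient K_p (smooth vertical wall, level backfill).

K_p = (1 + sin φ)/(1 − sin φ) = tan²(45° + 33.5°/2) = 3.464.

3.46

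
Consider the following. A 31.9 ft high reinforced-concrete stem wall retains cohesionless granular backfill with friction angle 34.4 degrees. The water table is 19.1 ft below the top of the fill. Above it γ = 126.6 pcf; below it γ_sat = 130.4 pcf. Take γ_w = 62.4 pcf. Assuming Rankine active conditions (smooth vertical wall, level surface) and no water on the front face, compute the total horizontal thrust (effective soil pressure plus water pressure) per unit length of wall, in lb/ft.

K_a = tan²(45° − φ/2) = 0.2780.
γ' = 130.4 − 62.4 = 68.00 pcf. Depth below WT = 12.8 ft.
σ'_h at WT = K_a γ d_w = 672.2 psf; at base = 672.2 + K_a γ' × 12.8 = 914.1 psf.
P₁ (0–19.1 ft) = ½×672.2×19.1 = 6419. P₂ (19.1–31.9 ft) = ½(672.2+914.1)×12.8 = 10150.
P_w = ½ γ_w h₂² = 0.5×62.4×12.8² = 5112. Total = 6419+10150+5112 = 21680 lb/ft.

21700 lb/ft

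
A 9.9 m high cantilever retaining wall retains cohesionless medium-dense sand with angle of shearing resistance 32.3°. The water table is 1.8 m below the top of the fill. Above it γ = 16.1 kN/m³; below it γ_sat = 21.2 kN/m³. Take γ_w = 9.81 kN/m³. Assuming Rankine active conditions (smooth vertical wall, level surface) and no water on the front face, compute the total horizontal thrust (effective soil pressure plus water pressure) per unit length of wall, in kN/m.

K_a = tan²(45° − φ/2) = 0.3035.
γ' = 21.2 − 9.81 = 11.39 kN/m³. Depth below WT = 8.1 m.
σ'_h at WT = K_a γ d_w = 8.795 kPa; at base = 8.795 + K_a γ' × 8.1 = 36.79 kPa.
P₁ (0–1.8 m) = ½×8.795×1.8 = 7.915. P₂ (1.8–9.9 m) = ½(8.795+36.79)×8.1 = 184.6.
P_w = ½ γ_w h₂² = 0.5×9.81×8.1² = 321.8. Total = 7.915+184.6+321.8 = 514.4 kN/m.

514 kN/m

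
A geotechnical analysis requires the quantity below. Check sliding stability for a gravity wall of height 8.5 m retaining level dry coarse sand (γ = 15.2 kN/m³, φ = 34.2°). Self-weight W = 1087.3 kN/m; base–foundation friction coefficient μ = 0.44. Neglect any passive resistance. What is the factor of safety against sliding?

3.11

K_a = tan²(45° − 34.2°/2) = 0.2803.
P_a = ½K_aγH² = 0.5×0.2803×15.2×8.5² = 153.9 kN/m, acting at H/3 = 2.833 m above the base.
FS_sliding = μW / P_a = 0.44×1087.3 / 153.9 = 3.108.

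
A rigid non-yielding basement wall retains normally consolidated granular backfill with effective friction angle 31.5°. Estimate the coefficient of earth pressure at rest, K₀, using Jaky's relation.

K₀ = 1 − sin φ' = 1 − sin 31.5° = 0.4775.

0.478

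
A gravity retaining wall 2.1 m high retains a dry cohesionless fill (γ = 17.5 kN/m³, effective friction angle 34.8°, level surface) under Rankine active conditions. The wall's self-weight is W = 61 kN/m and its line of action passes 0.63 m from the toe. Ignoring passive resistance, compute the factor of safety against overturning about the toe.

K_a = tan²(45° − 34.8°/2) = 0.2733.
P_a = ½K_aγH² = 0.5×0.2733×17.5×2.1² = 10.55 kN/m, acting at H/3 = 0.7000 m above the base.
Overturning moment M_o = P_a × H/3 = 10.55 × 0.7000 = 7.382.
Resisting moment M_r = W × 0.63 = 61 × 0.63 = 38.43.
FS_overturning = M_r/M_o = 38.43/7.382 = 5.206.

5.21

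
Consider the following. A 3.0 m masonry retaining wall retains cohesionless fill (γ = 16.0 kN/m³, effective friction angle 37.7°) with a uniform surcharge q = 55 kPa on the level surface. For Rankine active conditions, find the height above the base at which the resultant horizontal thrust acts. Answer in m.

1.35 m

K_a = 0.2411.
Triangular part P₁ = ½K_aγH² = 17.36 at H/3 = 1.000 m; rectangular part P₂ = K_a q H = 39.77 at H/2 = 1.500 m.
ȳ = (P₁·1.000 + P₂·1.500)/(P₁+P₂) = 1.348 m.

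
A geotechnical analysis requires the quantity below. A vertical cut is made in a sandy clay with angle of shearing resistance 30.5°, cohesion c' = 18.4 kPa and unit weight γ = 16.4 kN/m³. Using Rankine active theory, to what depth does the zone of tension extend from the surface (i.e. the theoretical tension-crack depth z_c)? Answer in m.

3.93 m

K_a = tan²(45° − 30.5°/2) = 0.3267; √K_a = 0.5715.
The active pressure is zero where K_a γ z = 2c√K_a, so z_c = 2c/(γ√K_a) = 2×18.4/(16.4×0.5715) = 3.926 m.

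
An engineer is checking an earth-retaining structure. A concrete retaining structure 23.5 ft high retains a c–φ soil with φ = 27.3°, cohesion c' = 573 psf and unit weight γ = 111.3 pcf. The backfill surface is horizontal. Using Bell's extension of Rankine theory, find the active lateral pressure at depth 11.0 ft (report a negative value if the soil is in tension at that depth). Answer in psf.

-244 psf

K_a = (1 − sin φ)/(1 + sin φ) = 0.3711.
σ_a = K_a γ z − 2c√K_a = 0.3711×111.3×11.0 − 2×573×0.6092 = -243.8 psf.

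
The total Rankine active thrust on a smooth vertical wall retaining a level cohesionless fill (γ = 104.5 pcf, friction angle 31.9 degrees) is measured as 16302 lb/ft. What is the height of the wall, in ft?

K_a = 0.3085. P_a = ½ K_a γ H² ⇒ H = √(2P_a/(K_a γ)).
H = √(2×16302/(0.3085×104.5)) = 31.80 ft.

31.8 ft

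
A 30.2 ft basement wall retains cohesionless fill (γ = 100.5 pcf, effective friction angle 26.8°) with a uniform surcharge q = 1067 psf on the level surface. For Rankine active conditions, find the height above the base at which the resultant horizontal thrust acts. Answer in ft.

12.1 ft

K_a = 0.3785.
Triangular part P₁ = ½K_aγH² = 17350 at H/3 = 10.07 ft; rectangular part P₂ = K_a q H = 12200 at H/2 = 15.10 ft.
ȳ = (P₁·10.07 + P₂·15.10)/(P₁+P₂) = 12.14 ft.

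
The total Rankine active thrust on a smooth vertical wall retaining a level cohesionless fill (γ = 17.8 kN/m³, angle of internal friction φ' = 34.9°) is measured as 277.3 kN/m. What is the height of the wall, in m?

K_a = 0.2721. P_a = ½ K_a γ H² ⇒ H = √(2P_a/(K_a γ)).
H = √(2×277.3/(0.2721×17.8)) = 10.70 m.

10.7 m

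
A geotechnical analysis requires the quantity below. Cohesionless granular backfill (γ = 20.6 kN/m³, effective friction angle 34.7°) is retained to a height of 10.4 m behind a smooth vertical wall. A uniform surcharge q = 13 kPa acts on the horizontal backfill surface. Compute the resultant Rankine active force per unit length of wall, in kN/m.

K_a = tan²(45° − φ/2) = 0.2745.
Soil triangle: ½ K_a γ H² = 0.5×0.2745×20.6×10.4² = 305.8 kN/m.
Surcharge rectangle: K_a q H = 0.2745×13×10.4 = 37.11 kN/m.
Total = 305.8 + 37.11 = 342.9 kN/m.

343 kN/m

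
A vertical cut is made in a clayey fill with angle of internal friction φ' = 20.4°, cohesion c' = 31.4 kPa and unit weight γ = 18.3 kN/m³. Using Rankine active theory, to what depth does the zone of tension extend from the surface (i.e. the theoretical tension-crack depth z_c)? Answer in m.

4.94 m

K_a = tan²(45° − 20.4°/2) = 0.4831; √K_a = 0.6950.
The active pressure is zero where K_a γ z = 2c√K_a, so z_c = 2c/(γ√K_a) = 2×31.4/(18.3×0.6950) = 4.938 m.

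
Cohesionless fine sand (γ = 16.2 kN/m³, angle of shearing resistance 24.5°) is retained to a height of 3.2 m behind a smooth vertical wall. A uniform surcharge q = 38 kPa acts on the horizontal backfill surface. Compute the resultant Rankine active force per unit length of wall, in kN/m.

K_a = tan²(45° − φ/2) = 0.4137.
Soil triangle: ½ K_a γ H² = 0.5×0.4137×16.2×3.2² = 34.32 kN/m.
Surcharge rectangle: K_a q H = 0.4137×38×3.2 = 50.31 kN/m.
Total = 34.32 + 50.31 = 84.63 kN/m.

84.6 kN/m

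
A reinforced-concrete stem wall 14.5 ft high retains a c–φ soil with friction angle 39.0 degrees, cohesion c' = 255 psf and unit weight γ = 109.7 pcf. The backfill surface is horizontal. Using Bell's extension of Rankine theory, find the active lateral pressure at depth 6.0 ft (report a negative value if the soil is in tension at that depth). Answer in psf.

-93.5 psf

K_a = (1 − sin φ)/(1 + sin φ) = 0.2275.
σ_a = K_a γ z − 2c√K_a = 0.2275×109.7×6.0 − 2×255×0.4770 = -93.51 psf.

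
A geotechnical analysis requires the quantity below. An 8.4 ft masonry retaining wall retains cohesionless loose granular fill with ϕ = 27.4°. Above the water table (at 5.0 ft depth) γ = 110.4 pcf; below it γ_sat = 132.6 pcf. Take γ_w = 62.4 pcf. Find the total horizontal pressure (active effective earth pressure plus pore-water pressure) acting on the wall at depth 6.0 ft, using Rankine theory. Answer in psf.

292 psf

K_a = (1 − sin φ)/(1 + sin φ) = 0.3697.
γ' = 132.6 − 62.4 = 70.20 pcf.
Effective vertical stress at 6.0 ft: σ'_v = 110.4×5.0 + 70.20×1.00 = 622.2 psf.
σ'_h = K_a σ'_v = 0.3697 × 622.2 = 230.0 psf; u = γ_w × 1.00 = 62.40 psf.
Total σ_h = 230.0 + 62.40 = 292.4 psf.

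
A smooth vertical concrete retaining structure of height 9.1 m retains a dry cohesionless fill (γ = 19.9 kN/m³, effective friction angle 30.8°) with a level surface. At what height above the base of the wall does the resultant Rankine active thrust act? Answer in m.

K_a = 0.3227.
The pressure distribution is triangular, so the resultant acts at H/3 above the base = 9.1/3 = 3.033 m.

3.03 m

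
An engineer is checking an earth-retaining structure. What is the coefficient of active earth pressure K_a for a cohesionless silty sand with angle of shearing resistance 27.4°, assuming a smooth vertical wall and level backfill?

0.370

K_a = (1 − sin φ)/(1 + sin φ) = (1 − sin 27.4°)/(1 + sin 27.4°) = 0.3697.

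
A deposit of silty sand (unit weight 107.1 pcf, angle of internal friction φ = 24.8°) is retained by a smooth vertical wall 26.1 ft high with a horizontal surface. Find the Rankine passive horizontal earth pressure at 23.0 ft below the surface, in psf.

K_p = (1 + sin φ)/(1 − sin φ) = 2.445.
σ_h = K_p γ z = 2.445 × 107.1 × 23.0 = 6023 psf.

6020 psf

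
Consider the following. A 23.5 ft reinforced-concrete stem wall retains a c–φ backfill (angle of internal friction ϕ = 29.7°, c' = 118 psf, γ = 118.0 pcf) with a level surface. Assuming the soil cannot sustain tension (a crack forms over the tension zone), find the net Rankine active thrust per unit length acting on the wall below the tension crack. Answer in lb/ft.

8010 lb/ft

K_a = 0.3374; √K_a = 0.5808.
Tension-crack depth z_c = 2c/(γ√K_a) = 2×118/(118.0×0.5808) = 3.443 ft.
σ_a at base = K_a γ H − 2c√K_a = 0.3374×118.0×23.5 − 2×118×0.5808 = 798.5 psf.
P_a = ½ × 798.5 × (H − z_c) = 0.5×798.5×20.06 = 8007 lb/ft.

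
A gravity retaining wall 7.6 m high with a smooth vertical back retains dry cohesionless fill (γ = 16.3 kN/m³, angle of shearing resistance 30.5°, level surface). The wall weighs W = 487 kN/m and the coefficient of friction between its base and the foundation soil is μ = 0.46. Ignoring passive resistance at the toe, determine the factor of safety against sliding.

K_a = tan²(45° − 30.5°/2) = 0.3267.
P_a = ½K_aγH² = 0.5×0.3267×16.3×7.6² = 153.8 kN/m, acting at H/3 = 2.533 m above the base.
FS_sliding = μW / P_a = 0.46×487 / 153.8 = 1.457.

1.46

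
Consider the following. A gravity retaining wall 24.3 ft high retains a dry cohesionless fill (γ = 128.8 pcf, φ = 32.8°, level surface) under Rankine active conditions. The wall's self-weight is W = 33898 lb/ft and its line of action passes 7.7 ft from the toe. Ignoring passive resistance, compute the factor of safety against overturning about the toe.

K_a = tan²(45° − 32.8°/2) = 0.2973.
P_a = ½K_aγH² = 0.5×0.2973×128.8×24.3² = 11300 lb/ft, acting at H/3 = 8.100 ft above the base.
Overturning moment M_o = P_a × H/3 = 11300 × 8.100 = 91560.
Resisting moment M_r = W × 7.7 = 33898 × 7.7 = 261000.
FS_overturning = M_r/M_o = 261000/91560 = 2.851.

2.85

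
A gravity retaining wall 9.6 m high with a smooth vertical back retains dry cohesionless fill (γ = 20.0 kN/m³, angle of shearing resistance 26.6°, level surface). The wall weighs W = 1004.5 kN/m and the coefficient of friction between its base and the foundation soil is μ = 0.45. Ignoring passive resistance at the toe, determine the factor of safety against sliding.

1.29

K_a = tan²(45° − 26.6°/2) = 0.3814.
P_a = ½K_aγH² = 0.5×0.3814×20.0×9.6² = 351.5 kN/m, acting at H/3 = 3.200 m above the base.
FS_sliding = μW / P_a = 0.45×1004.5 / 351.5 = 1.286.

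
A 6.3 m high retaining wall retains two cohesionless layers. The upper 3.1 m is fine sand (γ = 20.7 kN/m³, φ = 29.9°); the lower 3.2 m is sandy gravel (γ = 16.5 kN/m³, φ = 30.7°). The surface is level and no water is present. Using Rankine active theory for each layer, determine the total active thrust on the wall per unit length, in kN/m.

K_a1 = tan²(45°−29.9°/2) = 0.3347; K_a2 = tan²(45°−30.7°/2) = 0.3240.
Layer 1: σ at base = K_a1 γ₁ h₁ = 21.48 kPa; P₁ = ½×21.48×3.1 = 33.29.
Layer 2: σ_v at top = γ₁h₁ = 64.17; σ_h top = K_a2×64.17 = 20.79; σ_h base = K_a2×(64.17+16.5×3.2) = 37.90.
P₂ = ½(20.79+37.90)×3.2 = 93.91. Total P_a = 33.29+93.91 = 127.2 kN/m.

127 kN/m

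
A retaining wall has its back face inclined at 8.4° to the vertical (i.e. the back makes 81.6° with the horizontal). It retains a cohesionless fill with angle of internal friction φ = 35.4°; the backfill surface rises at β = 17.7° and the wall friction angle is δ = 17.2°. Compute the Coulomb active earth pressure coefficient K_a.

0.389

K_a = sin²(α+φ) / [sin²α · sin(α−δ) · (1 + √{sin(φ+δ)sin(φ−β) / (sin(α−δ)sin(α+β))})²].
With α = 81.6°, φ = 35.4°, δ = 17.2°, β = 17.7°: K_a = 0.3888.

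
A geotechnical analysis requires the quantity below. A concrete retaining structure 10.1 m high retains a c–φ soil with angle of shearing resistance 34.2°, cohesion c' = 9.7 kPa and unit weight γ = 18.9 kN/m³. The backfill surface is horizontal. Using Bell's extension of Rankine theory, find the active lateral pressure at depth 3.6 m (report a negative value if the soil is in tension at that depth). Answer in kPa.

K_a = (1 − sin φ)/(1 + sin φ) = 0.2803.
σ_a = K_a γ z − 2c√K_a = 0.2803×18.9×3.6 − 2×9.7×0.5295 = 8.803 kPa.

8.80 kPa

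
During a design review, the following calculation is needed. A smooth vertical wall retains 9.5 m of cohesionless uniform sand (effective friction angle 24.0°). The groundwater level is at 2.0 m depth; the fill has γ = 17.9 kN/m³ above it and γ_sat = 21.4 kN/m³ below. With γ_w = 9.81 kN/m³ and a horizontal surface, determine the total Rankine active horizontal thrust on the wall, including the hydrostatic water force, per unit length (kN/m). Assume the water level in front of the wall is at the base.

542 kN/m

K_a = tan²(45° − φ/2) = 0.4217.
γ' = 21.4 − 9.81 = 11.59 kN/m³. Depth below WT = 7.5 m.
σ'_h at WT = K_a γ d_w = 15.10 kPa; at base = 15.10 + K_a γ' × 7.5 = 51.76 kPa.
P₁ (0–2.0 m) = ½×15.10×2.0 = 15.10. P₂ (2.0–9.5 m) = ½(15.10+51.76)×7.5 = 250.7.
P_w = ½ γ_w h₂² = 0.5×9.81×7.5² = 275.9. Total = 15.10+250.7+275.9 = 541.7 kN/m.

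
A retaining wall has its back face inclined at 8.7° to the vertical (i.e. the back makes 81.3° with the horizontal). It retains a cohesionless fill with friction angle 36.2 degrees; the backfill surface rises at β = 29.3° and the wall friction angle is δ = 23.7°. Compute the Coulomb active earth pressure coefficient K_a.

0.514

K_a = sin²(α+φ) / [sin²α · sin(α−δ) · (1 + √{sin(φ+δ)sin(φ−β) / (sin(α−δ)sin(α+β))})²].
With α = 81.3°, φ = 36.2°, δ = 23.7°, β = 29.3°: K_a = 0.5136.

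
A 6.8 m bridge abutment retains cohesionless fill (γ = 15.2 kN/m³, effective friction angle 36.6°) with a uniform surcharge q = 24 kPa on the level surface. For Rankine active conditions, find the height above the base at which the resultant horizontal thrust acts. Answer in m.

2.63 m

K_a = 0.2530.
Triangular part P₁ = ½K_aγH² = 88.89 at H/3 = 2.267 m; rectangular part P₂ = K_a q H = 41.28 at H/2 = 3.400 m.
ȳ = (P₁·2.267 + P₂·3.400)/(P₁+P₂) = 2.626 m.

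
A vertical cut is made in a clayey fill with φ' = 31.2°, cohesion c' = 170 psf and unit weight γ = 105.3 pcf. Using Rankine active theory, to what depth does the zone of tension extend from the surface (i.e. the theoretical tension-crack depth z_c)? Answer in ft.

K_a = tan²(45° − 31.2°/2) = 0.3175; √K_a = 0.5635.
The active pressure is zero where K_a γ z = 2c√K_a, so z_c = 2c/(γ√K_a) = 2×170/(105.3×0.5635) = 5.730 ft.

5.73 ft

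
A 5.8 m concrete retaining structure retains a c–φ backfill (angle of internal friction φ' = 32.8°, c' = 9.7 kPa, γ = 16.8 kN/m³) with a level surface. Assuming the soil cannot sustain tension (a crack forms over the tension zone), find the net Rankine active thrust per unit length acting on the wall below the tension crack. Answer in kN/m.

K_a = 0.2973; √K_a = 0.5452.
Tension-crack depth z_c = 2c/(γ√K_a) = 2×9.7/(16.8×0.5452) = 2.118 m.
σ_a at base = K_a γ H − 2c√K_a = 0.2973×16.8×5.8 − 2×9.7×0.5452 = 18.39 kPa.
P_a = ½ × 18.39 × (H − z_c) = 0.5×18.39×3.682 = 33.85 kN/m.

33.9 kN/m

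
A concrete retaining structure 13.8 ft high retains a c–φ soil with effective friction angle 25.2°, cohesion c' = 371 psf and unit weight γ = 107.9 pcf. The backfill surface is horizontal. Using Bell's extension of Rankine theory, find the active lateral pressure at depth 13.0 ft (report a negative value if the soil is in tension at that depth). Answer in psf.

K_a = (1 − sin φ)/(1 + sin φ) = 0.4027.
σ_a = K_a γ z − 2c√K_a = 0.4027×107.9×13.0 − 2×371×0.6346 = 94.04 psf.

94.0 psf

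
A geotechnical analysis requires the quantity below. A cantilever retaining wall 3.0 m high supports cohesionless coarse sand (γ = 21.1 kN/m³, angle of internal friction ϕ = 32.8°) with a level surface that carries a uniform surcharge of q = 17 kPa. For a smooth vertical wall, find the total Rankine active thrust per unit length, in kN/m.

43.4 kN/m

K_a = tan²(45° − φ/2) = 0.2973.
Soil triangle: ½ K_a γ H² = 0.5×0.2973×21.1×3.0² = 28.23 kN/m.
Surcharge rectangle: K_a q H = 0.2973×17×3.0 = 15.16 kN/m.
Total = 28.23 + 15.16 = 43.39 kN/m.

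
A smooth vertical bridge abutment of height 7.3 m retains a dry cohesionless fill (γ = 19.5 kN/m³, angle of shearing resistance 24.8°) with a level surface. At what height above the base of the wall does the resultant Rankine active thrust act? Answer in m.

2.43 m

K_a = 0.4090.
The pressure distribution is triangular, so the resultant acts at H/3 above the base = 7.3/3 = 2.433 m.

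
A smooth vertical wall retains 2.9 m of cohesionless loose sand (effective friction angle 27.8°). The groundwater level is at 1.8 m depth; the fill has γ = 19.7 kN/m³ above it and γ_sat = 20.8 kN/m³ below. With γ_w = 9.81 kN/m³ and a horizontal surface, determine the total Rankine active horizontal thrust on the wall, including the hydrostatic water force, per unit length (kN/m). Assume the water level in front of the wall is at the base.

K_a = tan²(45° − φ/2) = 0.3639.
γ' = 20.8 − 9.81 = 10.99 kN/m³. Depth below WT = 1.1 m.
σ'_h at WT = K_a γ d_w = 12.90 kPa; at base = 12.90 + K_a γ' × 1.1 = 17.30 kPa.
P₁ (0–1.8 m) = ½×12.90×1.8 = 11.61. P₂ (1.8–2.9 m) = ½(12.90+17.30)×1.1 = 16.61.
P_w = ½ γ_w h₂² = 0.5×9.81×1.1² = 5.935. Total = 11.61+16.61+5.935 = 34.16 kN/m.

34.2 kN/m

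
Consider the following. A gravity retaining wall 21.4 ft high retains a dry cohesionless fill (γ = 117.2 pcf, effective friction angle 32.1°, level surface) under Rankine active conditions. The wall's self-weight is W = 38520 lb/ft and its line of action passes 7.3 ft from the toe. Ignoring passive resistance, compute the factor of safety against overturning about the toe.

K_a = tan²(45° − 32.1°/2) = 0.3060.
P_a = ½K_aγH² = 0.5×0.3060×117.2×21.4² = 8212 lb/ft, acting at H/3 = 7.133 ft above the base.
Overturning moment M_o = P_a × H/3 = 8212 × 7.133 = 58580.
Resisting moment M_r = W × 7.3 = 38520 × 7.3 = 281200.
FS_overturning = M_r/M_o = 281200/58580 = 4.800.

4.80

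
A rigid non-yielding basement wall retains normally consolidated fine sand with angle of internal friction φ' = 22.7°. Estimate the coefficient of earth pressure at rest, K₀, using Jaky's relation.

K₀ = 1 − sin φ' = 1 − sin 22.7° = 0.6141.

0.614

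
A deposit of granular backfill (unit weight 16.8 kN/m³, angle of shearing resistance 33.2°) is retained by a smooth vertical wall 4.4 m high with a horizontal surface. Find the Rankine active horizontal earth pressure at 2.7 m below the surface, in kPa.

K_a = (1 − sin φ)/(1 + sin φ) = 0.2924.
σ_h = K_a γ z = 0.2924 × 16.8 × 2.7 = 13.26 kPa.

13.3 kPa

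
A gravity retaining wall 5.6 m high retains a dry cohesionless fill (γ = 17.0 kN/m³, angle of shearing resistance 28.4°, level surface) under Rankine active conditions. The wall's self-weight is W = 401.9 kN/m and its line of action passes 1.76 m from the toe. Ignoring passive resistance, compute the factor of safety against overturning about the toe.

K_a = tan²(45° − 28.4°/2) = 0.3554.
P_a = ½K_aγH² = 0.5×0.3554×17.0×5.6² = 94.72 kN/m, acting at H/3 = 1.867 m above the base.
Overturning moment M_o = P_a × H/3 = 94.72 × 1.867 = 176.8.
Resisting moment M_r = W × 1.76 = 401.9 × 1.76 = 707.3.
FS_overturning = M_r/M_o = 707.3/176.8 = 4.000.

4.00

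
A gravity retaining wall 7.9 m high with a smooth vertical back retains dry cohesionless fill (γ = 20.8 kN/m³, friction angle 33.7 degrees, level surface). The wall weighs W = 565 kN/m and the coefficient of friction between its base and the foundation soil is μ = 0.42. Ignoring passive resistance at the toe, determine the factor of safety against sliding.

K_a = tan²(45° − 33.7°/2) = 0.2863.
P_a = ½K_aγH² = 0.5×0.2863×20.8×7.9² = 185.8 kN/m, acting at H/3 = 2.633 m above the base.
FS_sliding = μW / P_a = 0.42×565 / 185.8 = 1.277.

1.28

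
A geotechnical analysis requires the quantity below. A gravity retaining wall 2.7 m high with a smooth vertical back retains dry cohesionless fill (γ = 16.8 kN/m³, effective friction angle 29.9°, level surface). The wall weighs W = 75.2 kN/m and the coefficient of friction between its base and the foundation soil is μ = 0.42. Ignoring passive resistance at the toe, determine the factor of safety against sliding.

K_a = tan²(45° − 29.9°/2) = 0.3347.
P_a = ½K_aγH² = 0.5×0.3347×16.8×2.7² = 20.49 kN/m, acting at H/3 = 0.9000 m above the base.
FS_sliding = μW / P_a = 0.42×75.2 / 20.49 = 1.541.

1.54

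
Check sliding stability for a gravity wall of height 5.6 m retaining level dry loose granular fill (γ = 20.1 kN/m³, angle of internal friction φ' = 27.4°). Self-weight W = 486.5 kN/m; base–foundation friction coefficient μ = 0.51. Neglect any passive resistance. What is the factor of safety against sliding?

K_a = tan²(45° − 27.4°/2) = 0.3697.
P_a = ½K_aγH² = 0.5×0.3697×20.1×5.6² = 116.5 kN/m, acting at H/3 = 1.867 m above the base.
FS_sliding = μW / P_a = 0.51×486.5 / 116.5 = 2.130.

2.13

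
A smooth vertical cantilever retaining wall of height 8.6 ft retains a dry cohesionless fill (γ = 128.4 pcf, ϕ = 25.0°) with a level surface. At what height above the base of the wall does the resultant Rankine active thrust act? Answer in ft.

2.87 ft

K_a = 0.4059.
The pressure distribution is triangular, so the resultant acts at H/3 above the base = 8.6/3 = 2.867 ft.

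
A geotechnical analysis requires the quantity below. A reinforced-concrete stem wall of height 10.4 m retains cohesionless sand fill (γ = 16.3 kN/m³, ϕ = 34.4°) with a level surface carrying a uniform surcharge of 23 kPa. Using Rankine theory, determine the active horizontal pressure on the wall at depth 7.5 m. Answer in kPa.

K_a = (1 − sin φ)/(1 + sin φ) = 0.2780.
σ_v = γz + q = 16.3 × 7.5 + 23 = 145.2 kPa.
σ_h = K_a σ_v = 0.2780 × 145.2 = 40.38 kPa.

40.4 kPa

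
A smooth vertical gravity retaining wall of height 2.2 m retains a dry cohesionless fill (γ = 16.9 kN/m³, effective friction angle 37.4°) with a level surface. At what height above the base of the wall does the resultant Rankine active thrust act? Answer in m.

0.733 m

K_a = 0.2443.
The pressure distribution is triangular, so the resultant acts at H/3 above the base = 2.2/3 = 0.7333 m.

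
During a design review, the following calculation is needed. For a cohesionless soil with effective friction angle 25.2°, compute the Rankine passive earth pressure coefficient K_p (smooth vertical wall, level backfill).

K_p = (1 + sin φ)/(1 − sin φ) = tan²(45° + 25.2°/2) = 2.483.

2.48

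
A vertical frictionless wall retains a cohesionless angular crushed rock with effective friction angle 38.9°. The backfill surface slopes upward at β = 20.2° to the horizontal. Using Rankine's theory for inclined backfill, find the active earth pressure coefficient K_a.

K_a = cos β · (cos β − √(cos²β − cos²φ)) / (cos β + √(cos²β − cos²φ)).
cos β = 0.9385, cos φ = 0.7782, √(cos²β − cos²φ) = 0.5245.
K_a = 0.9385 × (0.9385 − 0.5245)/(0.9385 + 0.5245) = 0.2656.

0.266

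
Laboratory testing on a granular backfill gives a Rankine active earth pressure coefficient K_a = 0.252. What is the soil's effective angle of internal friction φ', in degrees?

K_a = tan²(45° − φ/2) ⇒ 45° − φ/2 = arctan(√0.252) = 26.66°.
φ = 2(45° − 26.66°) = 36.69°.

36.7°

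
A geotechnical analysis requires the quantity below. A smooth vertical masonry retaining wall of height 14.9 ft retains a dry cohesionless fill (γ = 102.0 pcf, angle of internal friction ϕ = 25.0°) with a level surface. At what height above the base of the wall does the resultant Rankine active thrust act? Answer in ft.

K_a = 0.4059.
The pressure distribution is triangular, so the resultant acts at H/3 above the base = 14.9/3 = 4.967 ft.

4.97 ft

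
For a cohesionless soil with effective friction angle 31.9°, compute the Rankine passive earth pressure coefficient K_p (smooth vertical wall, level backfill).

K_p = (1 + sin φ)/(1 − sin φ) = tan²(45° + 31.9°/2) = 3.241.

3.24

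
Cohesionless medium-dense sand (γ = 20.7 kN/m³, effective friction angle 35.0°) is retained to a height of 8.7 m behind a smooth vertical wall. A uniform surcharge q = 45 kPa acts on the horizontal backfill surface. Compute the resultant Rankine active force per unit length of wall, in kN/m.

318 kN/m

K_a = tan²(45° − φ/2) = 0.2710.
Soil triangle: ½ K_a γ H² = 0.5×0.2710×20.7×8.7² = 212.3 kN/m.
Surcharge rectangle: K_a q H = 0.2710×45×8.7 = 106.1 kN/m.
Total = 212.3 + 106.1 = 318.4 kN/m.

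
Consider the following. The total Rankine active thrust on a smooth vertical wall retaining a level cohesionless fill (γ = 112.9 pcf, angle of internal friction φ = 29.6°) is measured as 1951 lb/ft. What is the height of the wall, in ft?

10.1 ft

K_a = 0.3387. P_a = ½ K_a γ H² ⇒ H = √(2P_a/(K_a γ)).
H = √(2×1951/(0.3387×112.9)) = 10.10 ft.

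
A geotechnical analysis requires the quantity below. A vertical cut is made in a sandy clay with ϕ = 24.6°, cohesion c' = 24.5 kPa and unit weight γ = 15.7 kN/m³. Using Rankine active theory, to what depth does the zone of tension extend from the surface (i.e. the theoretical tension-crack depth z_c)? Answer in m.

4.86 m

K_a = tan²(45° − 24.6°/2) = 0.4121; √K_a = 0.6420.
The active pressure is zero where K_a γ z = 2c√K_a, so z_c = 2c/(γ√K_a) = 2×24.5/(15.7×0.6420) = 4.861 m.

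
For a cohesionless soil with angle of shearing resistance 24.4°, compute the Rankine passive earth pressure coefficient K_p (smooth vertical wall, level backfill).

2.41

K_p = (1 + sin φ)/(1 − sin φ) = tan²(45° + 24.4°/2) = 2.408.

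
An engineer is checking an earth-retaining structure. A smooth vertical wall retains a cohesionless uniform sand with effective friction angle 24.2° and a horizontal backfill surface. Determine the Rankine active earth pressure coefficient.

K_a = (1 − sin φ)/(1 + sin φ) = (1 − sin 24.2°)/(1 + sin 24.2°) = 0.4185.

0.419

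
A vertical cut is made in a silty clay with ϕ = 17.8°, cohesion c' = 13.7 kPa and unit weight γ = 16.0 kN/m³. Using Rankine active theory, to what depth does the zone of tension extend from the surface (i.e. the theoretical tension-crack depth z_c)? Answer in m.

2.35 m

K_a = tan²(45° − 17.8°/2) = 0.5318; √K_a = 0.7292.
The active pressure is zero where K_a γ z = 2c√K_a, so z_c = 2c/(γ√K_a) = 2×13.7/(16.0×0.7292) = 2.348 m.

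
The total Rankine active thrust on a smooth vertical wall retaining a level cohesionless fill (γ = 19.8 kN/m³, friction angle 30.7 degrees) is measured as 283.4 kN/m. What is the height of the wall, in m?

9.40 m

K_a = 0.3240. P_a = ½ K_a γ H² ⇒ H = √(2P_a/(K_a γ)).
H = √(2×283.4/(0.3240×19.8)) = 9.399 m.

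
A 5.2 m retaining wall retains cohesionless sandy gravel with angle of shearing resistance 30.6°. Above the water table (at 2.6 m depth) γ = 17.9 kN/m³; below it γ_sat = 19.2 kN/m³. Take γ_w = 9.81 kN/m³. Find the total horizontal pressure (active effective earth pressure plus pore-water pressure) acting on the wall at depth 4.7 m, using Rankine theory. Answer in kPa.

42.2 kPa

K_a = (1 − sin φ)/(1 + sin φ) = 0.3253.
γ' = 19.2 − 9.81 = 9.390 kN/m³.
Effective vertical stress at 4.7 m: σ'_v = 17.9×2.6 + 9.390×2.10 = 66.26 kPa.
σ'_h = K_a σ'_v = 0.3253 × 66.26 = 21.56 kPa; u = γ_w × 2.10 = 20.60 kPa.
Total σ_h = 21.56 + 20.60 = 42.16 kPa.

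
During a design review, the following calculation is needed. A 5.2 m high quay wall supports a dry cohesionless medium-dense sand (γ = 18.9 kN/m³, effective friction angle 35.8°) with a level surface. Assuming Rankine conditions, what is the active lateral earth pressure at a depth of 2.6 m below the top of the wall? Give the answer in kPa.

K_a = (1 − sin φ)/(1 + sin φ) = 0.2619.
σ_h = K_a γ z = 0.2619 × 18.9 × 2.6 = 12.87 kPa.

12.9 kPa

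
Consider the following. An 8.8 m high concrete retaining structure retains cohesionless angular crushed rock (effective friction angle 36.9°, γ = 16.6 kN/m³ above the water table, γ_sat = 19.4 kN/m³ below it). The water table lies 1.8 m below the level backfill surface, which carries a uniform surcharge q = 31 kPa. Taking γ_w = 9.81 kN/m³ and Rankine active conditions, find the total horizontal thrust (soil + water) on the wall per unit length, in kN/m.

K_a = tan²(45° − φ/2) = 0.2497.
γ' = 19.4 − 9.81 = 9.590 kN/m³. h₂ = H − d_w = 7.0 m.
σ'_h: at surface K_a·q = 7.740; at WT K_a(q+γd_w) = 15.20; at base K_a(q+γd_w+γ'h₂) = 31.96 kPa.
P₁ = ½(7.740+15.20)×1.8 = 20.65; P₂ = ½(15.20+31.96)×7.0 = 165.1; P_w = ½γ_w h₂² = 240.3.
Total = 20.65+165.1+240.3 = 426.1 kN/m.

426 kN/m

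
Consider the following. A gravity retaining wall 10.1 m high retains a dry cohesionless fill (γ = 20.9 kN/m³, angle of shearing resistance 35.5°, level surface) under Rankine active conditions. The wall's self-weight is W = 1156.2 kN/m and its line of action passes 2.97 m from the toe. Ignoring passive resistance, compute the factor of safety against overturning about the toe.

K_a = tan²(45° − 35.5°/2) = 0.2653.
P_a = ½K_aγH² = 0.5×0.2653×20.9×10.1² = 282.8 kN/m, acting at H/3 = 3.367 m above the base.
Overturning moment M_o = P_a × H/3 = 282.8 × 3.367 = 952.0.
Resisting moment M_r = W × 2.97 = 1156.2 × 2.97 = 3434.
FS_overturning = M_r/M_o = 3434/952.0 = 3.607.

3.61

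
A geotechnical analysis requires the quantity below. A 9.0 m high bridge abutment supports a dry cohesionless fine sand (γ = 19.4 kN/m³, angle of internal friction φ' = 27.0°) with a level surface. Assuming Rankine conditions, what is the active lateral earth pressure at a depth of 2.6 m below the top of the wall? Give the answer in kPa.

K_a = (1 − sin φ)/(1 + sin φ) = 0.3755.
σ_h = K_a γ z = 0.3755 × 19.4 × 2.6 = 18.94 kPa.

18.9 kPa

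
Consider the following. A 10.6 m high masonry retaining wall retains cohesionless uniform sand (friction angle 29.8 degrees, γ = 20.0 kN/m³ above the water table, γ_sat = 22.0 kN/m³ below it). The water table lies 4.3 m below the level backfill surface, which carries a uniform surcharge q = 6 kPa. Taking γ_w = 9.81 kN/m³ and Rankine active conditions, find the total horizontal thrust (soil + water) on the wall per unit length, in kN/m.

542 kN/m

K_a = tan²(45° − φ/2) = 0.3360.
γ' = 22.0 − 9.81 = 12.19 kN/m³. h₂ = H − d_w = 6.3 m.
σ'_h: at surface K_a·q = 2.016; at WT K_a(q+γd_w) = 30.91; at base K_a(q+γd_w+γ'h₂) = 56.72 kPa.
P₁ = ½(2.016+30.91)×4.3 = 70.80; P₂ = ½(30.91+56.72)×6.3 = 276.1; P_w = ½γ_w h₂² = 194.7.
Total = 70.80+276.1+194.7 = 541.5 kN/m.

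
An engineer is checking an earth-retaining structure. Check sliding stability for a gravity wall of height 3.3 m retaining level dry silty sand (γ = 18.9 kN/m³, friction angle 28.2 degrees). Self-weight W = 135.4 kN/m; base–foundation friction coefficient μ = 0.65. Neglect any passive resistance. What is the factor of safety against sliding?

K_a = tan²(45° − 28.2°/2) = 0.3582.
P_a = ½K_aγH² = 0.5×0.3582×18.9×3.3² = 36.86 kN/m, acting at H/3 = 1.100 m above the base.
FS_sliding = μW / P_a = 0.65×135.4 / 36.86 = 2.388.

2.39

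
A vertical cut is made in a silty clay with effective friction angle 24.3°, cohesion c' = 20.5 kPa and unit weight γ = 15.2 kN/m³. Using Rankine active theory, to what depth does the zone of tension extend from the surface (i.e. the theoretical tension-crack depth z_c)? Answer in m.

K_a = tan²(45° − 24.3°/2) = 0.4169; √K_a = 0.6457.
The active pressure is zero where K_a γ z = 2c√K_a, so z_c = 2c/(γ√K_a) = 2×20.5/(15.2×0.6457) = 4.177 m.

4.18 m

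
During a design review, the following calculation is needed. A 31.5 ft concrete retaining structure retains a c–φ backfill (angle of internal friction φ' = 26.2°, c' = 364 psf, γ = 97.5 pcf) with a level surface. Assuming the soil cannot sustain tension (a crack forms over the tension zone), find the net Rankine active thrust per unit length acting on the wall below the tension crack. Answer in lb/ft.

K_a = 0.3874; √K_a = 0.6224.
Tension-crack depth z_c = 2c/(γ√K_a) = 2×364/(97.5×0.6224) = 12.00 ft.
σ_a at base = K_a γ H − 2c√K_a = 0.3874×97.5×31.5 − 2×364×0.6224 = 736.8 psf.
P_a = ½ × 736.8 × (H − z_c) = 0.5×736.8×19.50 = 7185 lb/ft.

7190 lb/ft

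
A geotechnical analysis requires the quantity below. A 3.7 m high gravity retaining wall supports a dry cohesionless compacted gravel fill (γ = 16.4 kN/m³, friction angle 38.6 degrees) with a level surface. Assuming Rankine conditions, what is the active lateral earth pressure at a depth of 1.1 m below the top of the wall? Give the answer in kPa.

K_a = (1 − sin φ)/(1 + sin φ) = 0.2316.
σ_h = K_a γ z = 0.2316 × 16.4 × 1.1 = 4.178 kPa.

4.18 kPa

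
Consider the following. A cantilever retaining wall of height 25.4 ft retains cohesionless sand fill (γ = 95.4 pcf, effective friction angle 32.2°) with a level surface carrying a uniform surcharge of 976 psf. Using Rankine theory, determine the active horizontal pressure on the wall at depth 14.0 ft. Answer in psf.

704 psf

K_a = (1 − sin φ)/(1 + sin φ) = 0.3047.
σ_v = γz + q = 95.4 × 14.0 + 976 = 2312 psf.
σ_h = K_a σ_v = 0.3047 × 2312 = 704.4 psf.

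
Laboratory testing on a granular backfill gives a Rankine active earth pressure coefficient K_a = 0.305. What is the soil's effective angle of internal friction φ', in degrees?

32.2°

K_a = tan²(45° − φ/2) ⇒ 45° − φ/2 = arctan(√0.305) = 28.91°.
φ = 2(45° − 28.91°) = 32.18°.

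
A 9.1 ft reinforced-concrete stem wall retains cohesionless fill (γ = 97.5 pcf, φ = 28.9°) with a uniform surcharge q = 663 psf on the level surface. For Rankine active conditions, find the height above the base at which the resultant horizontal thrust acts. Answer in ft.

K_a = 0.3484.
Triangular part P₁ = ½K_aγH² = 1406 at H/3 = 3.033 ft; rectangular part P₂ = K_a q H = 2102 at H/2 = 4.550 ft.
ȳ = (P₁·3.033 + P₂·4.550)/(P₁+P₂) = 3.942 ft.

3.94 ft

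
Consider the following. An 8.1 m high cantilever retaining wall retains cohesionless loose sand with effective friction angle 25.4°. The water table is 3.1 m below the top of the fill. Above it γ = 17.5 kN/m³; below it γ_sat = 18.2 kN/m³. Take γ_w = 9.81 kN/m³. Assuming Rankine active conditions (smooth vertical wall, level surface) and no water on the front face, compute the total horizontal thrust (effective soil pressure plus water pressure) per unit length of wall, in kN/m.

K_a = tan²(45° − φ/2) = 0.3996.
γ' = 18.2 − 9.81 = 8.390 kN/m³. Depth below WT = 5.0 m.
σ'_h at WT = K_a γ d_w = 21.68 kPa; at base = 21.68 + K_a γ' × 5.0 = 38.45 kPa.
P₁ (0–3.1 m) = ½×21.68×3.1 = 33.61. P₂ (3.1–8.1 m) = ½(21.68+38.45)×5.0 = 150.3.
P_w = ½ γ_w h₂² = 0.5×9.81×5.0² = 122.6. Total = 33.61+150.3+122.6 = 306.5 kN/m.

307 kN/m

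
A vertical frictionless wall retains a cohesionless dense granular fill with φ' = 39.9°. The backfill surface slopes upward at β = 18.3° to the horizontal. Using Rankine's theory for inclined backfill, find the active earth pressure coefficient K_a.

0.245

K_a = cos β · (cos β − √(cos²β − cos²φ)) / (cos β + √(cos²β − cos²φ)).
cos β = 0.9494, cos φ = 0.7672, √(cos²β − cos²φ) = 0.5593.
K_a = 0.9494 × (0.9494 − 0.5593)/(0.9494 + 0.5593) = 0.2455.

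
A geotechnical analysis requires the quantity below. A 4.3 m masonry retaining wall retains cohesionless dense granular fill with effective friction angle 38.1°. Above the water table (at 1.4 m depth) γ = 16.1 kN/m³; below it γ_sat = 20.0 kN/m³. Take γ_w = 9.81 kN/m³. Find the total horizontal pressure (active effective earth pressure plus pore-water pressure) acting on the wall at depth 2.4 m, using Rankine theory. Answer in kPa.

17.6 kPa

K_a = (1 − sin φ)/(1 + sin φ) = 0.2368.
γ' = 20.0 − 9.81 = 10.19 kN/m³.
Effective vertical stress at 2.4 m: σ'_v = 16.1×1.4 + 10.19×1.00 = 32.73 kPa.
σ'_h = K_a σ'_v = 0.2368 × 32.73 = 7.751 kPa; u = γ_w × 1.00 = 9.810 kPa.
Total σ_h = 7.751 + 9.810 = 17.56 kPa.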